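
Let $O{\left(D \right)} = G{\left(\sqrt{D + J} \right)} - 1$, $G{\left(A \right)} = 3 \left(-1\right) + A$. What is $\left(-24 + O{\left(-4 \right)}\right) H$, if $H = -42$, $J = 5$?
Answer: $1134$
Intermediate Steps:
$G{\left(A \right)} = -3 + A$
$O{\left(D \right)} = -4 + \sqrt{5 + D}$ ($O{\left(D \right)} = \left(-3 + \sqrt{D + 5}\right) - 1 = \left(-3 + \sqrt{5 + D}\right) - 1 = -4 + \sqrt{5 + D}$)
$\left(-24 + O{\left(-4 \right)}\right) H = \left(-24 - \left(4 - \sqrt{5 - 4}\right)\right) \left(-42\right) = \left(-24 - \left(4 - \sqrt{1}\right)\right) \left(-42\right) = \left(-24 + \left(-4 + 1\right)\right) \left(-42\right) = \left(-24 - 3\right) \left(-42\right) = \left(-27\right) \left(-42\right) = 1134$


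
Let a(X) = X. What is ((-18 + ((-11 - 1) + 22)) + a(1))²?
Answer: 49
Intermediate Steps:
((-18 + ((-11 - 1) + 22)) + a(1))² = ((-18 + ((-11 - 1) + 22)) + 1)² = ((-18 + (-12 + 22)) + 1)² = ((-18 + 10) + 1)² = (-8 + 1)² = (-7)² = 49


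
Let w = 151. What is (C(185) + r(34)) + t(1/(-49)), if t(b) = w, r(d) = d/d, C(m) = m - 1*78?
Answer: 259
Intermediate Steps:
C(m) = -78 + m (C(m) = m - 78 = -78 + m)
r(d) = 1
t(b) = 151
(C(185) + r(34)) + t(1/(-49)) = ((-78 + 185) + 1) + 151 = (107 + 1) + 151 = 108 + 151 = 259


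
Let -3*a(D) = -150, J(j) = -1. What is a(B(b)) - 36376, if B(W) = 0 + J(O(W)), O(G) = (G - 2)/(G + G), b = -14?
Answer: -36326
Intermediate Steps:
O(G) = (-2 + G)/(2*G) (O(G) = (-2 + G)/((2*G)) = (-2 + G)*(1/(2*G)) = (-2 + G)/(2*G))
B(W) = -1 (B(W) = 0 - 1 = -1)
a(D) = 50 (a(D) = -1/3*(-150) = 50)
a(B(b)) - 36376 = 50 - 36376 = -36326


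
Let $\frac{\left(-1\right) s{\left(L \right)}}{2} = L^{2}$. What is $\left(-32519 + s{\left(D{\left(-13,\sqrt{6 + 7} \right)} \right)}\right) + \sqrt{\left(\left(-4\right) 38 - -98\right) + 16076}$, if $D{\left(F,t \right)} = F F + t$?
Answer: $-89667 + \sqrt{16022} - 676 \sqrt{13} \approx -91978.0$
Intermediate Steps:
$D{\left(F,t \right)} = t + F^{2}$ ($D{\left(F,t \right)} = F^{2} + t = t + F^{2}$)
$s{\left(L \right)} = - 2 L^{2}$
$\left(-32519 + s{\left(D{\left(-13,\sqrt{6 + 7} \right)} \right)}\right) + \sqrt{\left(\left(-4\right) 38 - -98\right) + 16076} = \left(-32519 - 2 \left(\sqrt{6 + 7} + \left(-13\right)^{2}\right)^{2}\right) + \sqrt{\left(\left(-4\right) 38 - -98\right) + 16076} = \left(-32519 - 2 \left(\sqrt{13} + 169\right)^{2}\right) + \sqrt{\left(-152 + 98\right) + 16076} = \left(-32519 - 2 \left(169 + \sqrt{13}\right)^{2}\right) + \sqrt{-54 + 16076} = \left(-32519 - 2 \left(169 + \sqrt{13}\right)^{2}\right) + \sqrt{16022} = -32519 + \sqrt{16022} - 2 \left(169 + \sqrt{13}\right)^{2}$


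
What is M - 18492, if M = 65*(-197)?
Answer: -31297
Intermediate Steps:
M = -12805
M - 18492 = -12805 - 18492 = -31297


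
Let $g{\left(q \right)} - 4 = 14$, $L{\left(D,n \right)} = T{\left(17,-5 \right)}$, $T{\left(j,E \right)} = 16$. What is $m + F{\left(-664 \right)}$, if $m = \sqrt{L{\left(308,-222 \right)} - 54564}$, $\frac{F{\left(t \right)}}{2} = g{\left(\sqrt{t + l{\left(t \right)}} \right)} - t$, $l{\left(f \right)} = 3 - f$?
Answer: $1364 + 2 i \sqrt{13637} \approx 1364.0 + 233.56 i$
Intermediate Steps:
$L{\left(D,n \right)} = 16$
$g{\left(q \right)} = 18$ ($g{\left(q \right)} = 4 + 14 = 18$)
$F{\left(t \right)} = 36 - 2 t$ ($F{\left(t \right)} = 2 \left(18 - t\right) = 36 - 2 t$)
$m = 2 i \sqrt{13637}$ ($m = \sqrt{16 - 54564} = \sqrt{-54548} = 2 i \sqrt{13637} \approx 233.56 i$)
$m + F{\left(-664 \right)} = 2 i \sqrt{13637} + \left(36 - -1328\right) = 2 i \sqrt{13637} + \left(36 + 1328\right) = 2 i \sqrt{13637} + 1364 = 1364 + 2 i \sqrt{13637}$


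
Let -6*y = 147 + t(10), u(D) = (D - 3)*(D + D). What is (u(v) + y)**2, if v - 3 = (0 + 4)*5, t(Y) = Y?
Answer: 28761769/36 ≈ 7.9894e+5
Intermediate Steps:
v = 23 (v = 3 + (0 + 4)*5 = 3 + 4*5 = 3 + 20 = 23)
u(D) = 2*D*(-3 + D) (u(D) = (-3 + D)*(2*D) = 2*D*(-3 + D))
y = -157/6 (y = -(147 + 10)/6 = -1/6*157 = -157/6 ≈ -26.167)
(u(v) + y)**2 = (2*23*(-3 + 23) - 157/6)**2 = (2*23*20 - 157/6)**2 = (920 - 157/6)**2 = (5363/6)**2 = 28761769/36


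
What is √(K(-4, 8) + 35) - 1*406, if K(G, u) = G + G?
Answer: -406 + 3*√3 ≈ -400.80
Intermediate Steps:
K(G, u) = 2*G
√(K(-4, 8) + 35) - 1*406 = √(2*(-4) + 35) - 1*406 = √(-8 + 35) - 406 = √27 - 406 = 3*√3 - 406 = -406 + 3*√3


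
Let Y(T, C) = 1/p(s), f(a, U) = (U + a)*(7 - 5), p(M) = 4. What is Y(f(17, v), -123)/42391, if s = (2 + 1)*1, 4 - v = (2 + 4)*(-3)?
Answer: 1/169564 ≈ 5.8975e-6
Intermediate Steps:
v = 22 (v = 4 - (2 + 4)*(-3) = 4 - 6*(-3) = 4 - 1*(-18) = 4 + 18 = 22)
s = 3 (s = 3*1 = 3)
f(a, U) = 2*U + 2*a (f(a, U) = (U + a)*2 = 2*U + 2*a)
Y(T, C) = ¼ (Y(T, C) = 1/4 = ¼)
Y(f(17, v), -123)/42391 = (¼)/42391 = (¼)*(1/42391) = 1/169564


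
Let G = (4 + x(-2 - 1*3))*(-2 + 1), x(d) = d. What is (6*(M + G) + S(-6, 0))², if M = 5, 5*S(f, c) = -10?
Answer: 1156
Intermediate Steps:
S(f, c) = -2 (S(f, c) = (⅕)*(-10) = -2)
G = 1 (G = (4 + (-2 - 1*3))*(-2 + 1) = (4 + (-2 - 3))*(-1) = (4 - 5)*(-1) = -1*(-1) = 1)
(6*(M + G) + S(-6, 0))² = (6*(5 + 1) - 2)² = (6*6 - 2)² = (36 - 2)² = 34² = 1156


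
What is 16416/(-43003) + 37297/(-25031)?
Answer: -2014791787/1076408093 ≈ -1.8718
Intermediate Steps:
16416/(-43003) + 37297/(-25031) = 16416*(-1/43003) + 37297*(-1/25031) = -16416/43003 - 37297/25031 = -2014791787/1076408093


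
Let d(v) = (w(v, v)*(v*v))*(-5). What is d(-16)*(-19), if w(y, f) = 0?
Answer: 0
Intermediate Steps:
d(v) = 0 (d(v) = (0*(v*v))*(-5) = (0*v²)*(-5) = 0*(-5) = 0)
d(-16)*(-19) = 0*(-19) = 0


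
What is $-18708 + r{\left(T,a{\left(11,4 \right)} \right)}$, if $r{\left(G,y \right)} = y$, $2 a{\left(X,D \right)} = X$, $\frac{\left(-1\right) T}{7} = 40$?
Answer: $- \frac{37405}{2} \approx -18703.0$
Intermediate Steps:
$T = -280$ ($T = \left(-7\right) 40 = -280$)
$a{\left(X,D \right)} = \frac{X}{2}$
$-18708 + r{\left(T,a{\left(11,4 \right)} \right)} = -18708 + \frac{1}{2} \cdot 11 = -18708 + \frac{11}{2} = - \frac{37405}{2}$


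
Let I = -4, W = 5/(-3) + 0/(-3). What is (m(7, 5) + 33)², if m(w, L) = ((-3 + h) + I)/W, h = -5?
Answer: 40401/25 ≈ 1616.0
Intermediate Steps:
W = -5/3 (W = 5*(-⅓) + 0*(-⅓) = -5/3 + 0 = -5/3 ≈ -1.6667)
m(w, L) = 36/5 (m(w, L) = ((-3 - 5) - 4)/(-5/3) = (-8 - 4)*(-⅗) = -12*(-⅗) = 36/5)
(m(7, 5) + 33)² = (36/5 + 33)² = (201/5)² = 40401/25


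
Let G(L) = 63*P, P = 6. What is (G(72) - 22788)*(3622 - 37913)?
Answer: 768461310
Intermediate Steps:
G(L) = 378 (G(L) = 63*6 = 378)
(G(72) - 22788)*(3622 - 37913) = (378 - 22788)*(3622 - 37913) = -22410*(-34291) = 768461310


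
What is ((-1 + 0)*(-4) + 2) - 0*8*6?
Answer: 6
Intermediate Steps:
((-1 + 0)*(-4) + 2) - 0*8*6 = (-1*(-4) + 2) - 0*6 = (4 + 2) - 1*0 = 6 + 0 = 6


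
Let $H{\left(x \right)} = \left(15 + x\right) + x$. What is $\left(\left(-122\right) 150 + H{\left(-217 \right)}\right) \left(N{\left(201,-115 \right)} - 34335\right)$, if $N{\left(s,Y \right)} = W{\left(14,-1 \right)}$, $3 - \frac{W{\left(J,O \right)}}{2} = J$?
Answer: $643128683$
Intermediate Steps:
$W{\left(J,O \right)} = 6 - 2 J$
$N{\left(s,Y \right)} = -22$ ($N{\left(s,Y \right)} = 6 - 28 = -22$)
$H{\left(x \right)} = 15 + 2 x$
$\left(\left(-122\right) 150 + H{\left(-217 \right)}\right) \left(N{\left(201,-115 \right)} - 34335\right) = \left(\left(-122\right) 150 + \left(15 + 2 \left(-217\right)\right)\right) \left(-22 - 34335\right) = \left(-18300 + \left(15 - 434\right)\right) \left(-34357\right) = \left(-18300 - 419\right) \left(-34357\right) = \left(-18719\right) \left(-34357\right) = 643128683$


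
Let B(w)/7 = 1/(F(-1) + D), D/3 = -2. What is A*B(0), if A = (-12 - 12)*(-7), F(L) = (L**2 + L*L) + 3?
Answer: -1176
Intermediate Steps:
F(L) = 3 + 2*L**2 (F(L) = (L**2 + L**2) + 3 = 2*L**2 + 3 = 3 + 2*L**2)
D = -6 (D = 3*(-2) = -6)
B(w) = -7 (B(w) = 7/((3 + 2*(-1)**2) - 6) = 7/((3 + 2*1) - 6) = 7/((3 + 2) - 6) = 7/(5 - 6) = 7/(-1) = 7*(-1) = -7)
A = 168 (A = -24*(-7) = 168)
A*B(0) = 168*(-7) = -1176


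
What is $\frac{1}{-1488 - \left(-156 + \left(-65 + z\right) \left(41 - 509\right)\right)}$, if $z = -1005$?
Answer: $- \frac{1}{502092} \approx -1.9917 \cdot 10^{-6}$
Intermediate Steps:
$\frac{1}{-1488 - \left(-156 + \left(-65 + z\right) \left(41 - 509\right)\right)} = \frac{1}{-1488 - \left(-156 + \left(-65 - 1005\right) \left(41 - 509\right)\right)} = \frac{1}{-1488 - \left(-156 - -500760\right)} = \frac{1}{-1488 - \left(-156 + 500760\right)} = \frac{1}{-1488 - 500604} = \frac{1}{-502092} = - \frac{1}{502092}$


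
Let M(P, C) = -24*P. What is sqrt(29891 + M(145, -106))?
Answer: 49*sqrt(11) ≈ 162.51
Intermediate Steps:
sqrt(29891 + M(145, -106)) = sqrt(29891 - 24*145) = sqrt(29891 - 3480) = sqrt(26411) = 49*sqrt(11)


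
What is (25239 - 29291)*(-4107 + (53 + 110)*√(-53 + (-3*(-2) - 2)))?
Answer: 16641564 - 4623332*I ≈ 1.6642e+7 - 4.6233e+6*I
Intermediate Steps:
(25239 - 29291)*(-4107 + (53 + 110)*√(-53 + (-3*(-2) - 2))) = -4052*(-4107 + 163*√(-53 + (6 - 2))) = -4052*(-4107 + 163*√(-53 + 4)) = -4052*(-4107 + 163*√(-49)) = -4052*(-4107 + 163*(7*I)) = -4052*(-4107 + 1141*I) = 16641564 - 4623332*I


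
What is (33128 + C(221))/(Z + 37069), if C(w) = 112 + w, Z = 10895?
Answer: 33461/47964 ≈ 0.69763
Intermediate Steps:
(33128 + C(221))/(Z + 37069) = (33128 + (112 + 221))/(10895 + 37069) = (33128 + 333)/47964 = 33461*(1/47964) = 33461/47964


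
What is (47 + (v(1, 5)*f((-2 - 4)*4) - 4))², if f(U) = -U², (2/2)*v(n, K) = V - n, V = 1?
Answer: 1849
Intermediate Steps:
v(n, K) = 1 - n
(47 + (v(1, 5)*f((-2 - 4)*4) - 4))² = (47 + ((1 - 1*1)*(-((-2 - 4)*4)²) - 4))² = (47 + ((1 - 1)*(-(-6*4)²) - 4))² = (47 + (0*(-1*(-24)²) - 4))² = (47 + (0*(-1*576) - 4))² = (47 + (0*(-576) - 4))² = (47 + (0 - 4))² = (47 - 4)² = 43² = 1849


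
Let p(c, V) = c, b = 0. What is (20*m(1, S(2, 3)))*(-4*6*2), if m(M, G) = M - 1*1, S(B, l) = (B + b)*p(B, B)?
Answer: 0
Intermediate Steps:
S(B, l) = B² (S(B, l) = (B + 0)*B = B*B = B²)
m(M, G) = -1 + M (m(M, G) = M - 1 = -1 + M)
(20*m(1, S(2, 3)))*(-4*6*2) = (20*(-1 + 1))*(-4*6*2) = (20*0)*(-24*2) = 0*(-48) = 0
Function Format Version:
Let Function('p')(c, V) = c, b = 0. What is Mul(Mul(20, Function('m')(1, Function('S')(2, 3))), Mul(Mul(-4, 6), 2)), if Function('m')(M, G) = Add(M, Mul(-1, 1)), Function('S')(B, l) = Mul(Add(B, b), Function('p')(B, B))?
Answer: 0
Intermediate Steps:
Function('S')(B, l) = Pow(B, 2) (Function('S')(B, l) = Mul(Add(B, 0), B) = Mul(B, B) = Pow(B, 2))
Function('m')(M, G) = Add(-1, M) (Function('m')(M, G) = Add(M, -1) = Add(-1, M))
Mul(Mul(20, Function('m')(1, Function('S')(2, 3))), Mul(Mul(-4, 6), 2)) = Mul(Mul(20, Add(-1, 1)), Mul(Mul(-4, 6), 2)) = Mul(Mul(20, 0), Mul(-24, 2)) = Mul(0, -48) = 0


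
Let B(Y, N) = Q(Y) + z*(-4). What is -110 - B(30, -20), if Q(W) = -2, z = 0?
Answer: -108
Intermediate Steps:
B(Y, N) = -2 (B(Y, N) = -2 + 0*(-4) = -2 + 0 = -2)
-110 - B(30, -20) = -110 - 1*(-2) = -110 + 2 = -108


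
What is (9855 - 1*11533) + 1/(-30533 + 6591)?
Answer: -40174677/23942 ≈ -1678.0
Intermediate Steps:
(9855 - 1*11533) + 1/(-30533 + 6591) = (9855 - 11533) + 1/(-23942) = -1678 - 1/23942 = -40174677/23942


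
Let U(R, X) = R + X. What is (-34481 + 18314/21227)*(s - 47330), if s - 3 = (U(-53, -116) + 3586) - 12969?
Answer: 41630301666367/21227 ≈ 1.9612e+9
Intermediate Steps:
s = -9549 (s = 3 + (((-53 - 116) + 3586) - 12969) = 3 + ((-169 + 3586) - 12969) = 3 + (3417 - 12969) = 3 - 9552 = -9549)
(-34481 + 18314/21227)*(s - 47330) = (-34481 + 18314/21227)*(-9549 - 47330) = (-34481 + 18314*(1/21227))*(-56879) = (-34481 + 18314/21227)*(-56879) = -731909873/21227*(-56879) = 41630301666367/21227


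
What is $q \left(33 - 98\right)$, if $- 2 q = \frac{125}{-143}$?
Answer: $- \frac{625}{22} \approx -28.409$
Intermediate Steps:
$q = \frac{125}{286}$ ($q = - \frac{125 \frac{1}{-143}}{2} = - \frac{125 \left(- \frac{1}{143}\right)}{2} = \left(- \frac{1}{2}\right) \left(- \frac{125}{143}\right) = \frac{125}{286} \approx 0.43706$)
$q \left(33 - 98\right) = \frac{125 \left(33 - 98\right)}{286} = \frac{125}{286} \left(-65\right) = - \frac{625}{22}$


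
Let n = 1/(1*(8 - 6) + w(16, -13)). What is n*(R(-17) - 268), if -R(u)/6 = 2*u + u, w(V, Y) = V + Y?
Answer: 38/5 ≈ 7.6000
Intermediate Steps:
n = ⅕ (n = 1/(1*(8 - 6) + (16 - 13)) = 1/(1*2 + 3) = 1/(2 + 3) = 1/5 = ⅕ ≈ 0.20000)
R(u) = -18*u (R(u) = -6*(2*u + u) = -18*u)
n*(R(-17) - 268) = (-18*(-17) - 268)/5 = (306 - 268)/5 = (⅕)*38 = 38/5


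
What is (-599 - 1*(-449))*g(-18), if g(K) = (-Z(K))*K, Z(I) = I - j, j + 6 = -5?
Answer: 18900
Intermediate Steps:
j = -11 (j = -6 - 5 = -11)
Z(I) = 11 + I (Z(I) = I - 1*(-11) = I + 11 = 11 + I)
g(K) = K*(-11 - K) (g(K) = (-(11 + K))*K = (-11 - K)*K = K*(-11 - K))
(-599 - 1*(-449))*g(-18) = (-599 - 1*(-449))*(-1*(-18)*(11 - 18)) = (-599 + 449)*(-1*(-18)*(-7)) = -150*(-126) = 18900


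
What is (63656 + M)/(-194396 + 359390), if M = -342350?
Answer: -46449/27499 ≈ -1.6891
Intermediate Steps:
(63656 + M)/(-194396 + 359390) = (63656 - 342350)/(-194396 + 359390) = -278694/164994 = -278694*1/164994 = -46449/27499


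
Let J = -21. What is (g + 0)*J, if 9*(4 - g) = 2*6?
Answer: -56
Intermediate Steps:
g = 8/3 (g = 4 - 2*6/9 = 4 - 1/9*12 = 4 - 4/3 = 8/3 ≈ 2.6667)
(g + 0)*J = (8/3 + 0)*(-21) = (8/3)*(-21) = -56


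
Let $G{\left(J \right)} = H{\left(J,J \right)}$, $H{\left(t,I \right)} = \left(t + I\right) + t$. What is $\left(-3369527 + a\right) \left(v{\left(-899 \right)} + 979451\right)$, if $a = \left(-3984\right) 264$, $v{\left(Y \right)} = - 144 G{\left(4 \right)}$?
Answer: $-4322809633069$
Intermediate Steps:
$H{\left(t,I \right)} = I + 2 t$ ($H{\left(t,I \right)} = \left(I + t\right) + t = I + 2 t$)
$G{\left(J \right)} = 3 J$ ($G{\left(J \right)} = J + 2 J = 3 J$)
$v{\left(Y \right)} = -1728$ ($v{\left(Y \right)} = - 144 \cdot 3 \cdot 4 = \left(-144\right) 12 = -1728$)
$a = -1051776$
$\left(-3369527 + a\right) \left(v{\left(-899 \right)} + 979451\right) = \left(-3369527 - 1051776\right) \left(-1728 + 979451\right) = \left(-4421303\right) 977723 = -4322809633069$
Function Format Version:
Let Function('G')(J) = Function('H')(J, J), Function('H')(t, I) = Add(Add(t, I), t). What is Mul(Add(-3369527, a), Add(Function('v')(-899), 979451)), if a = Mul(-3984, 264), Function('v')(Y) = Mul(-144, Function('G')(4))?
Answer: -4322809633069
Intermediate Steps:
Function('H')(t, I) = Add(I, Mul(2, t)) (Function('H')(t, I) = Add(Add(I, t), t) = Add(I, Mul(2, t)))
Function('G')(J) = Mul(3, J) (Function('G')(J) = Add(J, Mul(2, J)) = Mul(3, J))
Function('v')(Y) = -1728 (Function('v')(Y) = Mul(-144, Mul(3, 4)) = Mul(-144, 12) = -1728)
a = -1051776
Mul(Add(-3369527, a), Add(Function('v')(-899), 979451)) = Mul(Add(-3369527, -1051776), Add(-1728, 979451)) = Mul(-4421303, 977723) = -4322809633069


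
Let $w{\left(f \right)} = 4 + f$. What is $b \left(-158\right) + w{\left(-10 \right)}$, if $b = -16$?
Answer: $2522$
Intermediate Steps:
$b \left(-158\right) + w{\left(-10 \right)} = \left(-16\right) \left(-158\right) + \left(4 - 10\right) = 2528 - 6 = 2522$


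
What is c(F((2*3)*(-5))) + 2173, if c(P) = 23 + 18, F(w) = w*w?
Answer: 2214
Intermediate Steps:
F(w) = w²
c(P) = 41
c(F((2*3)*(-5))) + 2173 = 41 + 2173 = 2214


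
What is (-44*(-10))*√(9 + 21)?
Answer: 440*√30 ≈ 2410.0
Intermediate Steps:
(-44*(-10))*√(9 + 21) = 440*√30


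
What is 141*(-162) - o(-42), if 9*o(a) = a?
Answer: -68512/3 ≈ -22837.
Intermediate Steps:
o(a) = a/9
141*(-162) - o(-42) = 141*(-162) - (-42)/9 = -22842 - 1*(-14/3) = -22842 + 14/3 = -68512/3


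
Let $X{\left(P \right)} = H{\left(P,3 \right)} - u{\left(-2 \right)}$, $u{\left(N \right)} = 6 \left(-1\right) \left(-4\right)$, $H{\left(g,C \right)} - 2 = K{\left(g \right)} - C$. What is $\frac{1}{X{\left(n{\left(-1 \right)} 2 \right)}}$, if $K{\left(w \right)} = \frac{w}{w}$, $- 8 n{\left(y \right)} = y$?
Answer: $- \frac{1}{24} \approx -0.041667$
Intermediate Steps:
$n{\left(y \right)} = - \frac{y}{8}$
$K{\left(w \right)} = 1$
$H{\left(g,C \right)} = 3 - C$ ($H{\left(g,C \right)} = 2 - \left(-1 + C\right) = 3 - C$)
$u{\left(N \right)} = 24$ ($u{\left(N \right)} = \left(-6\right) \left(-4\right) = 24$)
$X{\left(P \right)} = -24$ ($X{\left(P \right)} = \left(3 - 3\right) - 24 = 0 - 24 = -24$)
$\frac{1}{X{\left(n{\left(-1 \right)} 2 \right)}} = \frac{1}{-24} = - \frac{1}{24}$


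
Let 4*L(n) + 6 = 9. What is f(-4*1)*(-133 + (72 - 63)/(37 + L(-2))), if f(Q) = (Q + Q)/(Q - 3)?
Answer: -160376/1057 ≈ -151.73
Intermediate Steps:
L(n) = ¾ (L(n) = -3/2 + (¼)*9 = -3/2 + 9/4 = ¾)
f(Q) = 2*Q/(-3 + Q) (f(Q) = (2*Q)/(-3 + Q) = 2*Q/(-3 + Q))
f(-4*1)*(-133 + (72 - 63)/(37 + L(-2))) = (2*(-4*1)/(-3 - 4*1))*(-133 + (72 - 63)/(37 + ¾)) = (2*(-4)/(-3 - 4))*(-133 + 9/(151/4)) = (2*(-4)/(-7))*(-133 + 9*(4/151)) = (2*(-4)*(-⅐))*(-133 + 36/151) = (8/7)*(-20047/151) = -160376/1057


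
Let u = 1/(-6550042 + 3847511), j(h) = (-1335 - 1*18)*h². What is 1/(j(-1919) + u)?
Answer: -2702531/13465374309338524 ≈ -2.0070e-10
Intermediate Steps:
j(h) = -1353*h² (j(h) = (-1335 - 18)*h² = -1353*h²)
u = -1/2702531 (u = 1/(-2702531) = -1/2702531 ≈ -3.7002e-7)
1/(j(-1919) + u) = 1/(-1353*(-1919)² - 1/2702531) = 1/(-1353*3682561 - 1/2702531) = 1/(-4982505033 - 1/2702531) = 1/(-13465374309338524/2702531) = -2702531/13465374309338524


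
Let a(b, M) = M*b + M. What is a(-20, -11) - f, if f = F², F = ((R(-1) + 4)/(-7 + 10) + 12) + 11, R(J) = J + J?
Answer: -3160/9 ≈ -351.11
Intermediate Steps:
R(J) = 2*J
F = 71/3 (F = ((2*(-1) + 4)/(-7 + 10) + 12) + 11 = ((-2 + 4)/3 + 12) + 11 = (2*(⅓) + 12) + 11 = (⅔ + 12) + 11 = 38/3 + 11 = 71/3 ≈ 23.667)
a(b, M) = M + M*b
f = 5041/9 (f = (71/3)² = 5041/9 ≈ 560.11)
a(-20, -11) - f = -11*(1 - 20) - 1*5041/9 = -11*(-19) - 5041/9 = 209 - 5041/9 = -3160/9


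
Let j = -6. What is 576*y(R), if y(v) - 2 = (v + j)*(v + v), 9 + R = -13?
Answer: 710784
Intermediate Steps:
R = -22 (R = -9 - 13 = -22)
y(v) = 2 + 2*v*(-6 + v) (y(v) = 2 + (v - 6)*(v + v) = 2 + (-6 + v)*(2*v) = 2 + 2*v*(-6 + v))
576*y(R) = 576*(2 - 12*(-22) + 2*(-22)²) = 576*(2 + 264 + 2*484) = 576*(2 + 264 + 968) = 576*1234 = 710784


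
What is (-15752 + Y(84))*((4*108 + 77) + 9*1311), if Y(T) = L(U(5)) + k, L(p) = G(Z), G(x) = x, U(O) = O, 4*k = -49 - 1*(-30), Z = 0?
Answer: -193934079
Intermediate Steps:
k = -19/4 (k = (-49 - 1*(-30))/4 = (-49 + 30)/4 = (1/4)*(-19) = -19/4 ≈ -4.7500)
L(p) = 0
Y(T) = -19/4 (Y(T) = 0 - 19/4 = -19/4)
(-15752 + Y(84))*((4*108 + 77) + 9*1311) = (-15752 - 19/4)*((4*108 + 77) + 9*1311) = -63027*((432 + 77) + 11799)/4 = -63027*(509 + 11799)/4 = -63027/4*12308 = -193934079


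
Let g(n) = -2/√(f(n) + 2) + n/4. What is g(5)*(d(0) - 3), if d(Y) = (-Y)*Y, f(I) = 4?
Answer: -15/4 + √6 ≈ -1.3005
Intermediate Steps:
d(Y) = -Y²
g(n) = -√6/3 + n/4 (g(n) = -2/√(4 + 2) + n/4 = -2*√6/6 + n*(¼) = -√6/3 + n/4)
g(5)*(d(0) - 3) = (-√6/3 + (¼)*5)*(-1*0² - 3) = (-√6/3 + 5/4)*(-1*0 - 3) = (5/4 - √6/3)*(0 - 3) = (5/4 - √6/3)*(-3) = -15/4 + √6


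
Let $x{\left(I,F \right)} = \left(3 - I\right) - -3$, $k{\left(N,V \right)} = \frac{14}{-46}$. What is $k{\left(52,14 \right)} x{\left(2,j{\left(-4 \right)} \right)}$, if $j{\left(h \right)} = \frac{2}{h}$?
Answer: $- \frac{28}{23} \approx -1.2174$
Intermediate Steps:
$k{\left(N,V \right)} = - \frac{7}{23}$ ($k{\left(N,V \right)} = 14 \left(- \frac{1}{46}\right) = - \frac{7}{23}$)
$x{\left(I,F \right)} = 6 - I$ ($x{\left(I,F \right)} = \left(3 - I\right) + 3 = 6 - I$)
$k{\left(52,14 \right)} x{\left(2,j{\left(-4 \right)} \right)} = - \frac{7 \left(6 - 2\right)}{23} = \left(- \frac{7}{23}\right) 4 = - \frac{28}{23}$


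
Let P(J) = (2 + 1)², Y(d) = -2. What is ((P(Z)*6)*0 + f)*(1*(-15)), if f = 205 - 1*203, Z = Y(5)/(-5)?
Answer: -30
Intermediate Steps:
Z = ⅖ (Z = -2/(-5) = -2*(-⅕) = ⅖ ≈ 0.40000)
P(J) = 9 (P(J) = 3² = 9)
f = 2 (f = 205 - 203 = 2)
((P(Z)*6)*0 + f)*(1*(-15)) = ((9*6)*0 + 2)*(1*(-15)) = (54*0 + 2)*(-15) = (0 + 2)*(-15) = 2*(-15) = -30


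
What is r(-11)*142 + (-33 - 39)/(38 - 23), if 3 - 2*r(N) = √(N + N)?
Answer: 1041/5 - 71*I*√22 ≈ 208.2 - 333.02*I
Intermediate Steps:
r(N) = 3/2 - √2*√N/2 (r(N) = 3/2 - √(N + N)/2 = 3/2 - √2*√N/2)
r(-11)*142 + (-33 - 39)/(38 - 23) = (3/2 - √2*√(-11)/2)*142 + (-33 - 39)/(38 - 23) = (3/2 - √2*I*√11/2)*142 - 72/15 = (3/2 - I*√22/2)*142 - 72*1/15 = (213 - 71*I*√22) - 24/5 = 1041/5 - 71*I*√22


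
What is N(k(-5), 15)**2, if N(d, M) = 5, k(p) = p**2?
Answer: 25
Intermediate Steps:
N(k(-5), 15)**2 = 5**2 = 25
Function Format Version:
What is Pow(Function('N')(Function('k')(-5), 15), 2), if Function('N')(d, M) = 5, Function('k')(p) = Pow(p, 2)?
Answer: 25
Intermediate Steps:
Pow(Function('N')(Function('k')(-5), 15), 2) = Pow(5, 2) = 25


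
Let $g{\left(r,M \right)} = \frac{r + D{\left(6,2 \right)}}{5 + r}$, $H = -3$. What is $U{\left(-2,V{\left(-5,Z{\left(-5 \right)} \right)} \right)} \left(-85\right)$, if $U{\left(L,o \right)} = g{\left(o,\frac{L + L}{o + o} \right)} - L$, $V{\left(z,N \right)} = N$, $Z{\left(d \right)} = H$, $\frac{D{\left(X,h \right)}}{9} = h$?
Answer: $- \frac{1615}{2} \approx -807.5$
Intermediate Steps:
$D{\left(X,h \right)} = 9 h$
$Z{\left(d \right)} = -3$
$g{\left(r,M \right)} = \frac{18 + r}{5 + r}$ ($g{\left(r,M \right)} = \frac{r + 9 \cdot 2}{5 + r} = \frac{r + 18}{5 + r} = \frac{18 + r}{5 + r}$)
$U{\left(L,o \right)} = - L + \frac{18 + o}{5 + o}$ ($U{\left(L,o \right)} = \frac{18 + o}{5 + o} - L = - L + \frac{18 + o}{5 + o}$)
$U{\left(-2,V{\left(-5,Z{\left(-5 \right)} \right)} \right)} \left(-85\right) = \frac{18 - 3 - - 2 \left(5 - 3\right)}{5 - 3} \left(-85\right) = \frac{18 - 3 - \left(-2\right) 2}{2} \left(-85\right) = \frac{18 - 3 + 4}{2} \left(-85\right) = \frac{1}{2} \cdot 19 \left(-85\right) = \frac{19}{2} \left(-85\right) = - \frac{1615}{2}$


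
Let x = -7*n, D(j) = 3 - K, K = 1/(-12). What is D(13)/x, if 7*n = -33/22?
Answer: 37/18 ≈ 2.0556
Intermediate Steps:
K = -1/12 ≈ -0.083333
n = -3/14 (n = (-33/22)/7 = (-33*1/22)/7 = (⅐)*(-3/2) = -3/14 ≈ -0.21429)
D(j) = 37/12 (D(j) = 3 - 1*(-1/12) = 3 + 1/12 = 37/12)
x = 3/2 (x = -7*(-3/14) = 3/2 ≈ 1.5000)
D(13)/x = 37/(12*(3/2)) = (37/12)*(⅔) = 37/18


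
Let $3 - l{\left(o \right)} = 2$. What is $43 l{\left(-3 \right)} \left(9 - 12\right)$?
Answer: $-129$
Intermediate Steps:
$l{\left(o \right)} = 1$ ($l{\left(o \right)} = 3 - 2 = 1$)
$43 l{\left(-3 \right)} \left(9 - 12\right) = 43 \cdot 1 \left(9 - 12\right) = 43 \left(-3\right) = -129$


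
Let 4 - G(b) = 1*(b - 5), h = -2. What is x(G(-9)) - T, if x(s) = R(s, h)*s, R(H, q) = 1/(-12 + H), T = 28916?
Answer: -28913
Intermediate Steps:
G(b) = 9 - b (G(b) = 4 - (b - 5) = 4 - (-5 + b) = 4 + (5 - b) = 9 - b)
x(s) = s/(-12 + s)
x(G(-9)) - T = (9 - 1*(-9))/(-12 + (9 - 1*(-9))) - 1*28916 = (9 + 9)/(-12 + (9 + 9)) - 28916 = 18/(-12 + 18) - 28916 = 18/6 - 28916 = 18*(⅙) - 28916 = 3 - 28916 = -28913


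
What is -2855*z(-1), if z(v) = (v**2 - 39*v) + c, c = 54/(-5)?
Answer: -83366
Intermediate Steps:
c = -54/5 (c = 54*(-1/5) = -54/5 ≈ -10.800)
z(v) = -54/5 + v**2 - 39*v (z(v) = (v**2 - 39*v) - 54/5 = -54/5 + v**2 - 39*v)
-2855*z(-1) = -2855*(-54/5 + (-1)**2 - 39*(-1)) = -2855*(-54/5 + 1 + 39) = -2855*146/5 = -83366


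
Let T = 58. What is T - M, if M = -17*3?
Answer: 109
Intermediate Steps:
M = -51
T - M = 58 - 1*(-51) = 58 + 51 = 109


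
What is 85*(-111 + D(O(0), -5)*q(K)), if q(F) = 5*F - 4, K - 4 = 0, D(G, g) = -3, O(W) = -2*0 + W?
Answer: -13515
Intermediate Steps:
O(W) = W (O(W) = 0 + W = W)
K = 4 (K = 4 + 0 = 4)
q(F) = -4 + 5*F
85*(-111 + D(O(0), -5)*q(K)) = 85*(-111 - 3*(-4 + 5*4)) = 85*(-111 - 3*(-4 + 20)) = 85*(-111 - 3*16) = 85*(-111 - 48) = 85*(-159) = -13515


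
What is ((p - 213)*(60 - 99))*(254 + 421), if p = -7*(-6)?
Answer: 4501575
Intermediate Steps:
p = 42
((p - 213)*(60 - 99))*(254 + 421) = ((42 - 213)*(60 - 99))*(254 + 421) = -171*(-39)*675 = 6669*675 = 4501575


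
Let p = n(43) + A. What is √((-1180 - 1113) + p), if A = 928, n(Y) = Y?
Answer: I*√1322 ≈ 36.359*I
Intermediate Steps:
p = 971 (p = 43 + 928 = 971)
√((-1180 - 1113) + p) = √((-1180 - 1113) + 971) = √(-2293 + 971) = √(-1322) = I*√1322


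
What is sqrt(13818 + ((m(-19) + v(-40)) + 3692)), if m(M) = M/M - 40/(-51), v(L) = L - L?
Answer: 121*sqrt(3111)/51 ≈ 132.33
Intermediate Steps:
v(L) = 0
m(M) = 91/51 (m(M) = 1 - 40*(-1/51) = 1 + 40/51 = 91/51)
sqrt(13818 + ((m(-19) + v(-40)) + 3692)) = sqrt(13818 + ((91/51 + 0) + 3692)) = sqrt(13818 + (91/51 + 3692)) = sqrt(13818 + 188383/51) = sqrt(893101/51) = 121*sqrt(3111)/51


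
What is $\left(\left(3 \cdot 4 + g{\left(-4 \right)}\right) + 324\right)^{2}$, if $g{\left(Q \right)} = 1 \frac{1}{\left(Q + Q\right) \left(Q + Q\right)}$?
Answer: $\frac{462465025}{4096} \approx 1.1291 \cdot 10^{5}$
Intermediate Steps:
$g{\left(Q \right)} = \frac{1}{4 Q^{2}}$ ($g{\left(Q \right)} = 1 \frac{1}{2 Q 2 Q} = 1 \frac{1}{4 Q^{2}} = \frac{1}{4 Q^{2}}$)
$\left(\left(3 \cdot 4 + g{\left(-4 \right)}\right) + 324\right)^{2} = \left(\left(3 \cdot 4 + \frac{1}{4 \cdot 16}\right) + 324\right)^{2} = \left(\left(12 + \frac{1}{4} \cdot \frac{1}{16}\right) + 324\right)^{2} = \left(\left(12 + \frac{1}{64}\right) + 324\right)^{2} = \left(\frac{769}{64} + 324\right)^{2} = \left(\frac{21505}{64}\right)^{2} = \frac{462465025}{4096}$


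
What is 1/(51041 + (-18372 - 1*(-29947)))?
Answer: 1/62616 ≈ 1.5970e-5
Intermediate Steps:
1/(51041 + (-18372 - 1*(-29947))) = 1/(51041 + (-18372 + 29947)) = 1/(51041 + 11575) = 1/62616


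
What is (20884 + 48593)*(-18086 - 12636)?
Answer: -2134472394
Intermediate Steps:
(20884 + 48593)*(-18086 - 12636) = 69477*(-30722) = -2134472394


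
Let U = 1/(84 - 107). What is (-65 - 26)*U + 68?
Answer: 1655/23 ≈ 71.957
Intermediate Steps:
U = -1/23 (U = 1/(-23) = -1/23 ≈ -0.043478)
(-65 - 26)*U + 68 = (-65 - 26)*(-1/23) + 68 = -91*(-1/23) + 68 = 91/23 + 68 = 1655/23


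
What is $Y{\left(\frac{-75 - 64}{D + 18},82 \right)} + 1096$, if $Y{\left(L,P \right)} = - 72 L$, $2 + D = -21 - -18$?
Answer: $\frac{24256}{13} \approx 1865.8$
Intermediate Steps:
$D = -5$ ($D = -2 - 3 = -5$)
$Y{\left(\frac{-75 - 64}{D + 18},82 \right)} + 1096 = - 72 \frac{-75 - 64}{-5 + 18} + 1096 = - 72 \left(- \frac{139}{13}\right) + 1096 = - 72 \left(\left(-139\right) \frac{1}{13}\right) + 1096 = \left(-72\right) \left(- \frac{139}{13}\right) + 1096 = \frac{10008}{13} + 1096 = \frac{24256}{13}$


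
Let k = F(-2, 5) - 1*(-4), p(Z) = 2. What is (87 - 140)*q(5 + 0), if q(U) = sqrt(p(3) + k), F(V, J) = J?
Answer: -53*sqrt(11) ≈ -175.78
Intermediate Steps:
k = 9 (k = 5 - 1*(-4) = 5 + 4 = 9)
q(U) = sqrt(11) (q(U) = sqrt(2 + 9) = sqrt(11))
(87 - 140)*q(5 + 0) = (87 - 140)*sqrt(11) = -53*sqrt(11)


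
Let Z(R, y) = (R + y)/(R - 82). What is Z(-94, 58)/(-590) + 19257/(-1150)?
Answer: -49992207/2985400 ≈ -16.746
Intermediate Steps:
Z(R, y) = (R + y)/(-82 + R)
Z(-94, 58)/(-590) + 19257/(-1150) = ((-94 + 58)/(-82 - 94))/(-590) + 19257/(-1150) = (-36/(-176))*(-1/590) + 19257*(-1/1150) = -1/176*(-36)*(-1/590) - 19257/1150 = (9/44)*(-1/590) - 19257/1150 = -9/25960 - 19257/1150 = -49992207/2985400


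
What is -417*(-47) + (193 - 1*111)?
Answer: 19681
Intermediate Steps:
-417*(-47) + (193 - 1*111) = 19599 + (193 - 111) = 19599 + 82 = 19681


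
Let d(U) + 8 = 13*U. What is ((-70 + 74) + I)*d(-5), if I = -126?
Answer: 8906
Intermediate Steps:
d(U) = -8 + 13*U
((-70 + 74) + I)*d(-5) = ((-70 + 74) - 126)*(-8 + 13*(-5)) = (4 - 126)*(-8 - 65) = -122*(-73) = 8906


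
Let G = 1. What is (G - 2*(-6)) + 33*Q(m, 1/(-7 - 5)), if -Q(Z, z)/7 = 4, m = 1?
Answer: -911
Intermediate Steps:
Q(Z, z) = -28 (Q(Z, z) = -7*4 = -28)
(G - 2*(-6)) + 33*Q(m, 1/(-7 - 5)) = (1 - 2*(-6)) + 33*(-28) = (1 + 12) - 924 = 13 - 924 = -911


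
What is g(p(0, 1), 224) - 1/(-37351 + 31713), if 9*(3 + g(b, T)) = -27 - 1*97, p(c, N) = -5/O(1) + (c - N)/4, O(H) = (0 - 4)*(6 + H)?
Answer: -851329/50742 ≈ -16.778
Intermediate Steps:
O(H) = -24 - 4*H (O(H) = -4*(6 + H) = -24 - 4*H)
p(c, N) = 5/28 - N/4 + c/4 (p(c, N) = -5/(-24 - 4*1) + (c - N)/4 = -5/(-24 - 4) + (c - N)*(¼) = -5/(-28) + (-N/4 + c/4) = -5*(-1/28) + (-N/4 + c/4) = 5/28 + (-N/4 + c/4) = 5/28 - N/4 + c/4)
g(b, T) = -151/9 (g(b, T) = -3 + (-27 - 1*97)/9 = -3 + (-27 - 97)/9 = -3 + (⅑)*(-124) = -3 - 124/9 = -151/9)
g(p(0, 1), 224) - 1/(-37351 + 31713) = -151/9 - 1/(-37351 + 31713) = -151/9 - 1/(-5638) = -151/9 - 1*(-1/5638) = -151/9 + 1/5638 = -851329/50742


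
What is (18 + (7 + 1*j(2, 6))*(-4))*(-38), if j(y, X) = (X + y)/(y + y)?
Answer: 684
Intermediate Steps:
j(y, X) = (X + y)/(2*y) (j(y, X) = (X + y)/((2*y)) = (X + y)*(1/(2*y)) = (X + y)/(2*y))
(18 + (7 + 1*j(2, 6))*(-4))*(-38) = (18 + (7 + 1*((1/2)*(6 + 2)/2))*(-4))*(-38) = (18 + (7 + 1*((1/2)*(1/2)*8))*(-4))*(-38) = (18 + (7 + 1*2)*(-4))*(-38) = (18 + (7 + 2)*(-4))*(-38) = (18 + 9*(-4))*(-38) = (18 - 36)*(-38) = -18*(-38) = 684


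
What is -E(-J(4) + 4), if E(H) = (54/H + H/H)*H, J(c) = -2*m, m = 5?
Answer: -68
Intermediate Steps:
J(c) = -10 (J(c) = -2*5 = -10)
E(H) = H*(1 + 54/H) (E(H) = (54/H + 1)*H = (1 + 54/H)*H = H*(1 + 54/H))
-E(-J(4) + 4) = -(54 + (-1*(-10) + 4)) = -(54 + (10 + 4)) = -(54 + 14) = -1*68 = -68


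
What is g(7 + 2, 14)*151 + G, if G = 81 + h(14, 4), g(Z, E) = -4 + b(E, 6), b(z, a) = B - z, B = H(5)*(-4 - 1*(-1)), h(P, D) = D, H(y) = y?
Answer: -4898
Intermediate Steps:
B = -15 (B = 5*(-4 - 1*(-1)) = 5*(-4 + 1) = 5*(-3) = -15)
b(z, a) = -15 - z
g(Z, E) = -19 - E (g(Z, E) = -4 + (-15 - E) = -19 - E)
G = 85 (G = 81 + 4 = 85)
g(7 + 2, 14)*151 + G = (-19 - 1*14)*151 + 85 = (-19 - 14)*151 + 85 = -33*151 + 85 = -4983 + 85 = -4898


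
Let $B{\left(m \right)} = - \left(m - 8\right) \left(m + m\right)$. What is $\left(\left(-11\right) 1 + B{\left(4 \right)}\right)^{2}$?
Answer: $441$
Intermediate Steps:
$B{\left(m \right)} = - 2 m \left(-8 + m\right)$ ($B{\left(m \right)} = - \left(-8 + m\right) 2 m = - 2 m \left(-8 + m\right)$)
$\left(\left(-11\right) 1 + B{\left(4 \right)}\right)^{2} = \left(\left(-11\right) 1 + 2 \cdot 4 \left(8 - 4\right)\right)^{2} = \left(-11 + 2 \cdot 4 \left(8 - 4\right)\right)^{2} = \left(-11 + 2 \cdot 4 \cdot 4\right)^{2} = \left(-11 + 32\right)^{2} = 21^{2} = 441$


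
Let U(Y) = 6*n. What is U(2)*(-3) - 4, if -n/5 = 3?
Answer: 266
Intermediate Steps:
n = -15 (n = -5*3 = -15)
U(Y) = -90 (U(Y) = 6*(-15) = -90)
U(2)*(-3) - 4 = -90*(-3) - 4 = 270 - 4 = 266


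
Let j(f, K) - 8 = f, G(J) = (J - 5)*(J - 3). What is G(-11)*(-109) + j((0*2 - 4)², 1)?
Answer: -24392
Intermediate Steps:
G(J) = (-5 + J)*(-3 + J)
j(f, K) = 8 + f
G(-11)*(-109) + j((0*2 - 4)², 1) = (15 + (-11)² - 8*(-11))*(-109) + (8 + (0*2 - 4)²) = (15 + 121 + 88)*(-109) + (8 + (0 - 4)²) = 224*(-109) + (8 + (-4)²) = -24416 + (8 + 16) = -24416 + 24 = -24392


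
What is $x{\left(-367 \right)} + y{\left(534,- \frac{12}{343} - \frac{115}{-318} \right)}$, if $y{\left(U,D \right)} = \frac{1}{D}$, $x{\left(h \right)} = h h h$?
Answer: $- \frac{1761172108753}{35629} \approx -4.9431 \cdot 10^{7}$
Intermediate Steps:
$x{\left(h \right)} = h^{3}$ ($x{\left(h \right)} = h^{2} h = h^{3}$)
$x{\left(-367 \right)} + y{\left(534,- \frac{12}{343} - \frac{115}{-318} \right)} = \left(-367\right)^{3} + \frac{1}{- \frac{12}{343} - \frac{115}{-318}} = -49430863 + \frac{1}{\left(-12\right) \frac{1}{343} - - \frac{115}{318}} = -49430863 + \frac{1}{- \frac{12}{343} + \frac{115}{318}} = -49430863 + \frac{1}{\frac{35629}{109074}} = -49430863 + \frac{109074}{35629} = - \frac{1761172108753}{35629}$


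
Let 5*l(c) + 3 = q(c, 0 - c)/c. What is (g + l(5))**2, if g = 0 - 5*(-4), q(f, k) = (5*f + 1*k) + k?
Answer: 400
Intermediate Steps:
q(f, k) = 2*k + 5*f (q(f, k) = (5*f + k) + k = (k + 5*f) + k = 2*k + 5*f)
g = 20 (g = 0 + 20 = 20)
l(c) = 0 (l(c) = -3/5 + ((2*(0 - c) + 5*c)/c)/5 = -3/5 + ((2*(-c) + 5*c)/c)/5 = -3/5 + ((-2*c + 5*c)/c)/5 = -3/5 + ((3*c)/c)/5 = -3/5 + (1/5)*3 = -3/5 + 3/5 = 0)
(g + l(5))**2 = (20 + 0)**2 = 20**2 = 400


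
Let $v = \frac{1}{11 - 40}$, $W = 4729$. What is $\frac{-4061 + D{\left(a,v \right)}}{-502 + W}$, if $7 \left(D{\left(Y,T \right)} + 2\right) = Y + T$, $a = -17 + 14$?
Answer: $- \frac{274959}{286027} \approx -0.9613$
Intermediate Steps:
$v = - \frac{1}{29}$ ($v = \frac{1}{-29} = - \frac{1}{29} \approx -0.034483$)
$a = -3$
$D{\left(Y,T \right)} = -2 + \frac{T}{7} + \frac{Y}{7}$ ($D{\left(Y,T \right)} = -2 + \frac{Y + T}{7} = -2 + \frac{T + Y}{7} = -2 + \left(\frac{T}{7} + \frac{Y}{7}\right) = -2 + \frac{T}{7} + \frac{Y}{7}$)
$\frac{-4061 + D{\left(a,v \right)}}{-502 + W} = \frac{-4061 + \left(-2 + \frac{1}{7} \left(- \frac{1}{29}\right) + \frac{1}{7} \left(-3\right)\right)}{-502 + 4729} = \frac{-4061 - \frac{494}{203}}{4227} = \left(-4061 - \frac{494}{203}\right) \frac{1}{4227} = \left(- \frac{824877}{203}\right) \frac{1}{4227} = - \frac{274959}{286027}$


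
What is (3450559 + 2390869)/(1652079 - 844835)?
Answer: 1460357/201811 ≈ 7.2363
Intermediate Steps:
(3450559 + 2390869)/(1652079 - 844835) = 5841428/807244 = 5841428*(1/807244) = 1460357/201811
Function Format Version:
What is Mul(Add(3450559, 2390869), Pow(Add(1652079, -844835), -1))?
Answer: Rational(1460357, 201811) ≈ 7.2363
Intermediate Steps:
Mul(Add(3450559, 2390869), Pow(Add(1652079, -844835), -1)) = Mul(5841428, Pow(807244, -1)) = Mul(5841428, Rational(1, 807244)) = Rational(1460357, 201811)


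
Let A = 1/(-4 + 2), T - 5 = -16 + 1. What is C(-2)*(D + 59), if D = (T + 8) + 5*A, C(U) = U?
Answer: -109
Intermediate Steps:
T = -10 (T = 5 + (-16 + 1) = 5 - 15 = -10)
A = -½ (A = 1/(-2) = -½ ≈ -0.50000)
D = -9/2 (D = (-10 + 8) + 5*(-½) = -2 - 5/2 = -9/2 ≈ -4.5000)
C(-2)*(D + 59) = -2*(-9/2 + 59) = -2*109/2 = -109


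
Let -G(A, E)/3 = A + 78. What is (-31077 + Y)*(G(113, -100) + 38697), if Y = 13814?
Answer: -658134612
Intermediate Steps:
G(A, E) = -234 - 3*A (G(A, E) = -3*(A + 78) = -3*(78 + A) = -234 - 3*A)
(-31077 + Y)*(G(113, -100) + 38697) = (-31077 + 13814)*((-234 - 3*113) + 38697) = -17263*((-234 - 339) + 38697) = -17263*(-573 + 38697) = -17263*38124 = -658134612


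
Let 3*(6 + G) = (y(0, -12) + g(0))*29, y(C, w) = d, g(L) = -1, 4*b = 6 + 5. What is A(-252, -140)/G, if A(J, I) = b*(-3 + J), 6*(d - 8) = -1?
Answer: -25245/2162 ≈ -11.677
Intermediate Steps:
b = 11/4 (b = (6 + 5)/4 = (¼)*11 = 11/4 ≈ 2.7500)
d = 47/6 (d = 8 + (⅙)*(-1) = 8 - ⅙ = 47/6 ≈ 7.8333)
y(C, w) = 47/6
A(J, I) = -33/4 + 11*J/4 (A(J, I) = 11*(-3 + J)/4 = -33/4 + 11*J/4)
G = 1081/18 (G = -6 + ((47/6 - 1)*29)/3 = -6 + ((41/6)*29)/3 = -6 + (⅓)*(1189/6) = -6 + 1189/18 = 1081/18 ≈ 60.056)
A(-252, -140)/G = (-33/4 + (11/4)*(-252))/(1081/18) = (-33/4 - 693)*(18/1081) = -2805/4*18/1081 = -25245/2162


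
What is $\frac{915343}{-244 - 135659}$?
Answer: $- \frac{915343}{135903} \approx -6.7353$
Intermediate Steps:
$\frac{915343}{-244 - 135659} = \frac{915343}{-135903} = 915343 \left(- \frac{1}{135903}\right) = - \frac{915343}{135903}$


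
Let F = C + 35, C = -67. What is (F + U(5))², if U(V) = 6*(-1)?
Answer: 1444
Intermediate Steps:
U(V) = -6
F = -32 (F = -67 + 35 = -32)
(F + U(5))² = (-32 - 6)² = (-38)² = 1444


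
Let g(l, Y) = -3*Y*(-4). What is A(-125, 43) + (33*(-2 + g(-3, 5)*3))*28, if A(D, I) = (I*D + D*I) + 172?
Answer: 153894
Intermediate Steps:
A(D, I) = 172 + 2*D*I (A(D, I) = (D*I + D*I) + 172 = 2*D*I + 172 = 172 + 2*D*I)
g(l, Y) = 12*Y
A(-125, 43) + (33*(-2 + g(-3, 5)*3))*28 = (172 + 2*(-125)*43) + (33*(-2 + (12*5)*3))*28 = (172 - 10750) + (33*(-2 + 60*3))*28 = -10578 + (33*(-2 + 180))*28 = -10578 + (33*178)*28 = -10578 + 5874*28 = -10578 + 164472 = 153894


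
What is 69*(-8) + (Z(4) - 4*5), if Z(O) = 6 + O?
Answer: -562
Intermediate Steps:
69*(-8) + (Z(4) - 4*5) = 69*(-8) + ((6 + 4) - 4*5) = -552 + (10 - 20) = -552 - 10 = -562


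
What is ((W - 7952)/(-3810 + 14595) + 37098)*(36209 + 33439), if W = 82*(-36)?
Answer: 9288513259616/3595 ≈ 2.5837e+9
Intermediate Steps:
W = -2952
((W - 7952)/(-3810 + 14595) + 37098)*(36209 + 33439) = ((-2952 - 7952)/(-3810 + 14595) + 37098)*(36209 + 33439) = (-10904/10785 + 37098)*69648 = (400091026/10785)*69648 = 9288513259616/3595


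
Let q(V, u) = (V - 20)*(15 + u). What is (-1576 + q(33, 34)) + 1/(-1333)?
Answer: -1251688/1333 ≈ -939.00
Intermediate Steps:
q(V, u) = (-20 + V)*(15 + u)
(-1576 + q(33, 34)) + 1/(-1333) = (-1576 + (-300 - 20*34 + 15*33 + 33*34)) + 1/(-1333) = (-1576 + (-300 - 680 + 495 + 1122)) - 1/1333 = (-1576 + 637) - 1/1333 = -939 - 1/1333 = -1251688/1333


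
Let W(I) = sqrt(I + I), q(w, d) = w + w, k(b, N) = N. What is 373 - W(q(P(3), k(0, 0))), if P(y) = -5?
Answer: 373 - 2*I*sqrt(5) ≈ 373.0 - 4.4721*I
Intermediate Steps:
q(w, d) = 2*w
W(I) = sqrt(2)*sqrt(I) (W(I) = sqrt(2*I) = sqrt(2)*sqrt(I))
373 - W(q(P(3), k(0, 0))) = 373 - sqrt(2)*sqrt(2*(-5)) = 373 - sqrt(2)*sqrt(-10) = 373 - sqrt(2)*I*sqrt(10) = 373 - 2*I*sqrt(5)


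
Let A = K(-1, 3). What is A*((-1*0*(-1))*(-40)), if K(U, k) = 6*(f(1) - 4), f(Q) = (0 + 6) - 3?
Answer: 0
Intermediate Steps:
f(Q) = 3 (f(Q) = 6 - 3 = 3)
K(U, k) = -6 (K(U, k) = 6*(3 - 4) = 6*(-1) = -6)
A = -6
A*((-1*0*(-1))*(-40)) = -6*-1*0*(-1)*(-40) = -6*0*(-1)*(-40) = -0*(-40) = -6*0 = 0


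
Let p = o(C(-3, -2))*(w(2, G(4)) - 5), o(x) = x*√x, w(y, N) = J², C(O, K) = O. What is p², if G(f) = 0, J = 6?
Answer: -25947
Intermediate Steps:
w(y, N) = 36 (w(y, N) = 6² = 36)
o(x) = x^(3/2)
p = -93*I*√3 (p = (-3)^(3/2)*(36 - 5) = -3*I*√3*31 = -93*I*√3 ≈ -161.08*I)
p² = (-93*I*√3)² = -25947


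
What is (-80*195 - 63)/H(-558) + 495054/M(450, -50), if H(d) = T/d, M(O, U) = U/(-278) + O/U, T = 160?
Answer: -73704339/49040 ≈ -1502.9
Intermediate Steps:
M(O, U) = -U/278 + O/U (M(O, U) = U*(-1/278) + O/U = -U/278 + O/U)
H(d) = 160/d
(-80*195 - 63)/H(-558) + 495054/M(450, -50) = (-80*195 - 63)/((160/(-558))) + 495054/(-1/278*(-50) + 450/(-50)) = (-15600 - 63)/((160*(-1/558))) + 495054/(25/139 + 450*(-1/50)) = -15663/(-80/279) + 495054/(25/139 - 9) = -15663*(-279/80) + 495054/(-1226/139) = 4369977/80 + 495054*(-139/1226) = 4369977/80 - 34406253/613 = -73704339/49040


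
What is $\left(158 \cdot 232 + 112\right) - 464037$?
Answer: $-427269$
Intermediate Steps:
$\left(158 \cdot 232 + 112\right) - 464037 = \left(36656 + 112\right) - 464037 = 36768 - 464037 = -427269$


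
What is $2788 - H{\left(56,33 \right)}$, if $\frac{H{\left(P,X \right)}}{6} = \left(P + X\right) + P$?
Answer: $1918$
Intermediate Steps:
$H{\left(P,X \right)} = 6 X + 12 P$ ($H{\left(P,X \right)} = 6 \left(\left(P + X\right) + P\right) = 6 \left(X + 2 P\right) = 6 X + 12 P$)
$2788 - H{\left(56,33 \right)} = 2788 - \left(6 \cdot 33 + 12 \cdot 56\right) = 2788 - \left(198 + 672\right) = 2788 - 870 = 1918$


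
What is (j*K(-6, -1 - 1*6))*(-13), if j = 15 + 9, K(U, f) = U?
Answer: 1872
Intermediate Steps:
j = 24
(j*K(-6, -1 - 1*6))*(-13) = (24*(-6))*(-13) = -144*(-13) = 1872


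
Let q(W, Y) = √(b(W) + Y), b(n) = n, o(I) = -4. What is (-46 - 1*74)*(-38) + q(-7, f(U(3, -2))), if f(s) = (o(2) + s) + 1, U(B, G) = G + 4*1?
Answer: 4560 + 2*I*√2 ≈ 4560.0 + 2.8284*I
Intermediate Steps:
U(B, G) = 4 + G (U(B, G) = G + 4 = 4 + G)
f(s) = -3 + s (f(s) = (-4 + s) + 1 = -3 + s)
q(W, Y) = √(W + Y)
(-46 - 1*74)*(-38) + q(-7, f(U(3, -2))) = (-46 - 1*74)*(-38) + √(-7 + (-3 + (4 - 2))) = (-46 - 74)*(-38) + √(-7 + (-3 + 2)) = -120*(-38) + √(-7 - 1) = 4560 + √(-8) = 4560 + 2*I*√2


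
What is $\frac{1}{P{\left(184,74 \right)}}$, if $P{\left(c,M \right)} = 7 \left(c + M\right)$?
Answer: $\frac{1}{1806} \approx 0.00055371$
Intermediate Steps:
$P{\left(c,M \right)} = 7 M + 7 c$ ($P{\left(c,M \right)} = 7 \left(M + c\right) = 7 M + 7 c$)
$\frac{1}{P{\left(184,74 \right)}} = \frac{1}{7 \cdot 74 + 7 \cdot 184} = \frac{1}{518 + 1288} = \frac{1}{1806}$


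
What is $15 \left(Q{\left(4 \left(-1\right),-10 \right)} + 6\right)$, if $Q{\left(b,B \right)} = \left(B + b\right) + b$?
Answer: $-180$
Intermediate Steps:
$Q{\left(b,B \right)} = B + 2 b$
$15 \left(Q{\left(4 \left(-1\right),-10 \right)} + 6\right) = 15 \left(\left(-10 + 2 \cdot 4 \left(-1\right)\right) + 6\right) = 15 \left(\left(-10 + 2 \left(-4\right)\right) + 6\right) = 15 \left(\left(-10 - 8\right) + 6\right) = 15 \left(-18 + 6\right) = 15 \left(-12\right) = -180$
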